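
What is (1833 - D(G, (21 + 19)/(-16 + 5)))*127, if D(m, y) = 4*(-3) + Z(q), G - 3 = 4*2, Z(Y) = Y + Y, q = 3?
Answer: 233553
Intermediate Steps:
Z(Y) = 2*Y
G = 11 (G = 3 + 4*2 = 3 + 8 = 11)
D(m, y) = -6 (D(m, y) = 4*(-3) + 2*3 = -12 + 6 = -6)
(1833 - D(G, (21 + 19)/(-16 + 5)))*127 = (1833 - 1*(-6))*127 = (1833 + 6)*127 = 1839*127 = 233553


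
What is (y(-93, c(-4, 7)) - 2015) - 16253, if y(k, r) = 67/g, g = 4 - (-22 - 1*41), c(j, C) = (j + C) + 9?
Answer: -18267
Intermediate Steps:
c(j, C) = 9 + C + j (c(j, C) = (C + j) + 9 = 9 + C + j)
g = 67 (g = 4 - (-22 - 41) = 4 - 1*(-63) = 4 + 63 = 67)
y(k, r) = 1 (y(k, r) = 67/67 = 67*(1/67) = 1)
(y(-93, c(-4, 7)) - 2015) - 16253 = (1 - 2015) - 16253 = -2014 - 16253 = -18267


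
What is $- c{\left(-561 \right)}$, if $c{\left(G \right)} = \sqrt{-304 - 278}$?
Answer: $- i \sqrt{582} \approx - 24.125 i$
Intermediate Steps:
$c{\left(G \right)} = i \sqrt{582}$ ($c{\left(G \right)} = \sqrt{-582} = i \sqrt{582}$)
$- c{\left(-561 \right)} = - i \sqrt{582}$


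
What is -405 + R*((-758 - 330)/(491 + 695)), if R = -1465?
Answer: 556795/593 ≈ 938.95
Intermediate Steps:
-405 + R*((-758 - 330)/(491 + 695)) = -405 - 1465*(-758 - 330)/(491 + 695) = -405 - (-1593920)/1186 = -405 - 1465*(-544/593) = -405 + 796960/593 = 556795/593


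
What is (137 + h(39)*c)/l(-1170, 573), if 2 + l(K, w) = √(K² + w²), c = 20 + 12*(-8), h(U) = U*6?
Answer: -35294/1697225 - 52941*√188581/1697225 ≈ -13.566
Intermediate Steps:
h(U) = 6*U
c = -76 (c = 20 - 96 = -76)
l(K, w) = -2 + √(K² + w²)
(137 + h(39)*c)/l(-1170, 573) = (137 + (6*39)*(-76))/(-2 + √((-1170)² + 573²)) = (137 + 234*(-76))/(-2 + √(1368900 + 328329)) = (137 - 17784)/(-2 + √1697229) = -17647/(-2 + 3*√188581)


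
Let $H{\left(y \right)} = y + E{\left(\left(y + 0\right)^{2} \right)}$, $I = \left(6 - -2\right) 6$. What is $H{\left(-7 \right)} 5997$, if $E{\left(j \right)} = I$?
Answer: $245877$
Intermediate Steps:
$I = 48$ ($I = \left(6 + 2\right) 6 = 8 \cdot 6 = 48$)
$E{\left(j \right)} = 48$
$H{\left(y \right)} = 48 + y$ ($H{\left(y \right)} = y + 48 = 48 + y$)
$H{\left(-7 \right)} 5997 = \left(48 - 7\right) 5997 = 41 \cdot 5997 = 245877$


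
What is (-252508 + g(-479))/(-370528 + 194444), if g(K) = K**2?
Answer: 23067/176084 ≈ 0.13100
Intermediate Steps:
(-252508 + g(-479))/(-370528 + 194444) = (-252508 + (-479)**2)/(-370528 + 194444) = (-252508 + 229441)/(-176084) = -23067*(-1/176084) = 23067/176084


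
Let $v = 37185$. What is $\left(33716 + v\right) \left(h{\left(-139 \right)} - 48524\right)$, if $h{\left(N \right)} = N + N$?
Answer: $-3460110602$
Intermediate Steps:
$h{\left(N \right)} = 2 N$
$\left(33716 + v\right) \left(h{\left(-139 \right)} - 48524\right) = \left(33716 + 37185\right) \left(2 \left(-139\right) - 48524\right) = 70901 \left(-278 - 48524\right) = 70901 \left(-48802\right) = -3460110602$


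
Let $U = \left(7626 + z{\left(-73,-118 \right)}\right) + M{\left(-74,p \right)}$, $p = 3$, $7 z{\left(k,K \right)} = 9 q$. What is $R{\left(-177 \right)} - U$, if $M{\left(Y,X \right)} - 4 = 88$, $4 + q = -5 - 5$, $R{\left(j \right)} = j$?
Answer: $-7877$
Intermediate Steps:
$q = -14$ ($q = -4 - 10 = -14$)
$z{\left(k,K \right)} = -18$ ($z{\left(k,K \right)} = \frac{9 \left(-14\right)}{7} = \frac{1}{7} \left(-126\right) = -18$)
$M{\left(Y,X \right)} = 92$ ($M{\left(Y,X \right)} = 4 + 88 = 92$)
$U = 7700$ ($U = \left(7626 - 18\right) + 92 = 7608 + 92 = 7700$)
$R{\left(-177 \right)} - U = -177 - 7700 = -7877$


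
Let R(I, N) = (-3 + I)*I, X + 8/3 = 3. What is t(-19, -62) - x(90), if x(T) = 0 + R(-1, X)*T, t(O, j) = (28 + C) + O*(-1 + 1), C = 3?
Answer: -329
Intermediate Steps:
X = ⅓ (X = -8/3 + 3 = ⅓ ≈ 0.33333)
R(I, N) = I*(-3 + I)
t(O, j) = 31 (t(O, j) = (28 + 3) + O*(-1 + 1) = 31 + O*0 = 31 + 0 = 31)
x(T) = 4*T (x(T) = 0 + (-(-3 - 1))*T = 0 + (-1*(-4))*T = 0 + 4*T = 4*T)
t(-19, -62) - x(90) = 31 - 4*90 = 31 - 1*360 = 31 - 360 = -329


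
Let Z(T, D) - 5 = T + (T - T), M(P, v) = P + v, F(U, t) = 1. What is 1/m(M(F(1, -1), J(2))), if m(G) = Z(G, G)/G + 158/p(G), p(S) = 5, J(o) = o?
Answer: 15/514 ≈ 0.029183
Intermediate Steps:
Z(T, D) = 5 + T (Z(T, D) = 5 + (T + (T - T)) = 5 + (T + 0) = 5 + T)
m(G) = 158/5 + (5 + G)/G (m(G) = (5 + G)/G + 158/5 = 158/5 + (5 + G)/G)
1/m(M(F(1, -1), J(2))) = 1/(163/5 + 5/(1 + 2)) = 1/(163/5 + 5/3) = 1/(514/15) = 15/514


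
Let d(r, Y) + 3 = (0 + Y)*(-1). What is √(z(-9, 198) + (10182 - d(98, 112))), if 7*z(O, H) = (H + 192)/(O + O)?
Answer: 34*√3927/21 ≈ 101.46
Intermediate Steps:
z(O, H) = (192 + H)/(14*O) (z(O, H) = ((H + 192)/(O + O))/7 = ((192 + H)/((2*O)))/7 = ((192 + H)*(1/(2*O)))/7 = ((192 + H)/(2*O))/7 = (192 + H)/(14*O))
d(r, Y) = -3 - Y (d(r, Y) = -3 + (0 + Y)*(-1) = -3 + Y*(-1) = -3 - Y)
√(z(-9, 198) + (10182 - d(98, 112))) = √((1/14)*(192 + 198)/(-9) + (10182 - (-3 - 1*112))) = √((1/14)*(-⅑)*390 + (10182 - (-3 - 112))) = √(-65/21 + (10182 - 1*(-115))) = √(-65/21 + (10182 + 115)) = √(-65/21 + 10297) = √(216172/21) = 34*√3927/21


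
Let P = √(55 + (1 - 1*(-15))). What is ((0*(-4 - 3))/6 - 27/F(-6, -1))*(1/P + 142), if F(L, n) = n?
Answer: 3834 + 27*√71/71 ≈ 3837.2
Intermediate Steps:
P = √71 (P = √(55 + (1 + 15)) = √(55 + 16) = √71 ≈ 8.4261)
((0*(-4 - 3))/6 - 27/F(-6, -1))*(1/P + 142) = ((0*(-4 - 3))/6 - 27/(-1))*(1/(√71) + 142) = ((0*(-7))*(⅙) - 27*(-1))*(√71/71 + 142) = (0*(⅙) + 27)*(142 + √71/71) = (0 + 27)*(142 + √71/71) = 27*(142 + √71/71) = 3834 + 27*√71/71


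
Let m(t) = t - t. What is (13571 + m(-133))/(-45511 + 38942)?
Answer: -13571/6569 ≈ -2.0659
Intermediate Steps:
m(t) = 0
(13571 + m(-133))/(-45511 + 38942) = (13571 + 0)/(-45511 + 38942) = 13571/(-6569) = 13571*(-1/6569) = -13571/6569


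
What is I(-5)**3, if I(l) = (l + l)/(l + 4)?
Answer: 1000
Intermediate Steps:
I(l) = 2*l/(4 + l) (I(l) = (2*l)/(4 + l) = 2*l/(4 + l))
I(-5)**3 = (2*(-5)/(4 - 5))**3 = (2*(-5)/(-1))**3 = (2*(-5)*(-1))**3 = 10**3 = 1000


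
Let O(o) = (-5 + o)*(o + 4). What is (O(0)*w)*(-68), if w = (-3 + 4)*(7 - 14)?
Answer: -9520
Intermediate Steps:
w = -7 (w = 1*(-7) = -7)
O(o) = (-5 + o)*(4 + o)
(O(0)*w)*(-68) = ((-20 + 0**2 - 1*0)*(-7))*(-68) = ((-20 + 0 + 0)*(-7))*(-68) = -20*(-7)*(-68) = 140*(-68) = -9520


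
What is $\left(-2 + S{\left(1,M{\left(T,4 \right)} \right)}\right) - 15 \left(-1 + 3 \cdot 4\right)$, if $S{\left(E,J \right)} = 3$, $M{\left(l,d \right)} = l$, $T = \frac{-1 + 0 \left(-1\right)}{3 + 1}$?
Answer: $-164$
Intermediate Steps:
$T = - \frac{1}{4}$ ($T = \frac{-1 + 0}{4} = \left(-1\right) \frac{1}{4} = - \frac{1}{4} \approx -0.25$)
$\left(-2 + S{\left(1,M{\left(T,4 \right)} \right)}\right) - 15 \left(-1 + 3 \cdot 4\right) = \left(-2 + 3\right) - 15 \left(-1 + 3 \cdot 4\right) = 1 - 15 \left(-1 + 12\right) = 1 - 165 = -164$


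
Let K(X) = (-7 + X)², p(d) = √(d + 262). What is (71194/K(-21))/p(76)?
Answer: 35597*√2/10192 ≈ 4.9393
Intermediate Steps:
p(d) = √(262 + d)
(71194/K(-21))/p(76) = (71194/((-7 - 21)²))/(√(262 + 76)) = (71194/((-28)²))/(√338) = (71194/784)/((13*√2)) = (71194*(1/784))*(√2/26) = 35597*(√2/26)/392 = 35597*√2/10192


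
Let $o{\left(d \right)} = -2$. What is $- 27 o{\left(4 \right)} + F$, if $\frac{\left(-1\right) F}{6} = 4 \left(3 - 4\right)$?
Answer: $78$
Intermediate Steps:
$F = 24$ ($F = - 6 \cdot 4 \left(3 - 4\right) = - 6 \cdot 4 \left(-1\right) = \left(-6\right) \left(-4\right) = 24$)
$- 27 o{\left(4 \right)} + F = \left(-27\right) \left(-2\right) + 24 = 54 + 24 = 78$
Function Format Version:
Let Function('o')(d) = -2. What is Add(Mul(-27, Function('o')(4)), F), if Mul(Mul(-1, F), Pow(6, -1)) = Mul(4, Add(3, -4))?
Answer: 78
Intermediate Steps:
F = 24 (F = Mul(-6, Mul(4, Add(3, -4))) = Mul(-6, Mul(4, -1)) = Mul(-6, -4) = 24)
Add(Mul(-27, Function('o')(4)), F) = Add(Mul(-27, -2), 24) = Add(54, 24) = 78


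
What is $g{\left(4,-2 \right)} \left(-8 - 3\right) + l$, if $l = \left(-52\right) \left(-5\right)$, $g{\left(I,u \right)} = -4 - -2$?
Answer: $282$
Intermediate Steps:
$g{\left(I,u \right)} = -2$ ($g{\left(I,u \right)} = -4 + 2 = -2$)
$l = 260$
$g{\left(4,-2 \right)} \left(-8 - 3\right) + l = - 2 \left(-8 - 3\right) + 260 = \left(-2\right) \left(-11\right) + 260 = 22 + 260 = 282$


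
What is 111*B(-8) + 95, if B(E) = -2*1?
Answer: -127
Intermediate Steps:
B(E) = -2
111*B(-8) + 95 = 111*(-2) + 95 = -222 + 95 = -127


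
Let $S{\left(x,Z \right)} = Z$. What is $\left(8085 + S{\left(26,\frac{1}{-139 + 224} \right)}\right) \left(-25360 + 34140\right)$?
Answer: $\frac{1206768856}{17} \approx 7.0986 \cdot 10^{7}$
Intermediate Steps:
$\left(8085 + S{\left(26,\frac{1}{-139 + 224} \right)}\right) \left(-25360 + 34140\right) = \left(8085 + \frac{1}{-139 + 224}\right) \left(-25360 + 34140\right) = \left(8085 + \frac{1}{85}\right) 8780 = \frac{687226}{85} \cdot 8780 = \frac{1206768856}{17}$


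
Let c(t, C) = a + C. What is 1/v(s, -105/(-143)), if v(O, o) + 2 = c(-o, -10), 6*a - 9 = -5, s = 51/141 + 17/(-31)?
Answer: -3/34 ≈ -0.088235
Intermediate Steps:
s = -272/1457 (s = 51*(1/141) + 17*(-1/31) = 17/47 - 17/31 = -272/1457 ≈ -0.18669)
a = ⅔ (a = 3/2 + (⅙)*(-5) = 3/2 - ⅚ = ⅔ ≈ 0.66667)
c(t, C) = ⅔ + C
v(O, o) = -34/3 (v(O, o) = -2 + (⅔ - 10) = -2 - 28/3 = -34/3)
1/v(s, -105/(-143)) = 1/(-34/3) = -3/34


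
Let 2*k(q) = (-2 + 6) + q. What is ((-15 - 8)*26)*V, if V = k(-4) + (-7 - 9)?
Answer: 9568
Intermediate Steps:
k(q) = 2 + q/2 (k(q) = ((-2 + 6) + q)/2 = (4 + q)/2 = 2 + q/2)
V = -16 (V = (2 + (½)*(-4)) + (-7 - 9) = (2 - 2) - 16 = 0 - 16 = -16)
((-15 - 8)*26)*V = ((-15 - 8)*26)*(-16) = -23*26*(-16) = -598*(-16) = 9568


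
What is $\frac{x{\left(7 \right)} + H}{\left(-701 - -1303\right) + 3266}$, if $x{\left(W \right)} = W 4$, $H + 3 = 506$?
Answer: $\frac{531}{3868} \approx 0.13728$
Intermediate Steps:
$H = 503$ ($H = -3 + 506 = 503$)
$x{\left(W \right)} = 4 W$
$\frac{x{\left(7 \right)} + H}{\left(-701 - -1303\right) + 3266} = \frac{4 \cdot 7 + 503}{\left(-701 - -1303\right) + 3266} = \frac{28 + 503}{\left(-701 + 1303\right) + 3266} = \frac{531}{602 + 3266} = \frac{531}{3868}$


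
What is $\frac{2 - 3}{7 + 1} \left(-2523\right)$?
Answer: $\frac{2523}{8} \approx 315.38$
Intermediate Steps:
$\frac{2 - 3}{7 + 1} \left(-2523\right) = - \frac{1}{8} \left(-2523\right) = \left(-1\right) \frac{1}{8} \left(-2523\right) = \left(- \frac{1}{8}\right) \left(-2523\right) = \frac{2523}{8}$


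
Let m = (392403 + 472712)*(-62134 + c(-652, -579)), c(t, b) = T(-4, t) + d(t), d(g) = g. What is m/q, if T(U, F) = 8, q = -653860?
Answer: 5431018947/65386 ≈ 83061.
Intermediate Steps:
c(t, b) = 8 + t
m = -54310189470 (m = (392403 + 472712)*(-62134 + (8 - 652)) = 865115*(-62134 - 644) = 865115*(-62778) = -54310189470)
m/q = -54310189470/(-653860) = -54310189470*(-1/653860) = 5431018947/65386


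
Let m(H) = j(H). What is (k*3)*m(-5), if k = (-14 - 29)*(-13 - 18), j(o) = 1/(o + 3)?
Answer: -3999/2 ≈ -1999.5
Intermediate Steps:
j(o) = 1/(3 + o)
k = 1333 (k = -43*(-31) = 1333)
m(H) = 1/(3 + H)
(k*3)*m(-5) = (1333*3)/(3 - 5) = 3999/(-2) = 3999*(-½) = -3999/2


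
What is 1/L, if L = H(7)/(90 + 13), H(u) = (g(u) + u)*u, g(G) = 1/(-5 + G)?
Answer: 206/105 ≈ 1.9619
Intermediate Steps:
H(u) = u*(u + 1/(-5 + u)) (H(u) = (1/(-5 + u) + u)*u = (u + 1/(-5 + u))*u = u*(u + 1/(-5 + u)))
L = 105/206 (L = (7*(1 + 7*(-5 + 7))/(-5 + 7))/(90 + 13) = (7*(1 + 7*2)/2)/103 = (7*(½)*(1 + 14))*(1/103) = (7*(½)*15)*(1/103) = (105/2)*(1/103) = 105/206 ≈ 0.50971)
1/L = 1/(105/206) = 206/105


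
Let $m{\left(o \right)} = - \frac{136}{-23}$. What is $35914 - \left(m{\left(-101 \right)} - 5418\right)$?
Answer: $\frac{950500}{23} \approx 41326.0$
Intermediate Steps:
$m{\left(o \right)} = \frac{136}{23}$ ($m{\left(o \right)} = \left(-136\right) \left(- \frac{1}{23}\right) = \frac{136}{23}$)
$35914 - \left(m{\left(-101 \right)} - 5418\right) = 35914 - \left(\frac{136}{23} - 5418\right) = 35914 - - \frac{124478}{23} = 35914 + \frac{124478}{23} = \frac{950500}{23}$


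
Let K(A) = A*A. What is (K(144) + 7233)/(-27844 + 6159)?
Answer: -27969/21685 ≈ -1.2898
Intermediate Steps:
K(A) = A**2
(K(144) + 7233)/(-27844 + 6159) = (144**2 + 7233)/(-27844 + 6159) = (20736 + 7233)/(-21685) = 27969*(-1/21685) = -27969/21685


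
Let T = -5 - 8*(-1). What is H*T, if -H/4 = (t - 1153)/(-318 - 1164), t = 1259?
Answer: 212/247 ≈ 0.85830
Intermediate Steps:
T = 3 (T = -5 + 8 = 3)
H = 212/741 (H = -4*(1259 - 1153)/(-318 - 1164) = -424/(-1482) = -424*(-1)/1482 = -4*(-53/741) = 212/741 ≈ 0.28610)
H*T = (212/741)*3 = 212/247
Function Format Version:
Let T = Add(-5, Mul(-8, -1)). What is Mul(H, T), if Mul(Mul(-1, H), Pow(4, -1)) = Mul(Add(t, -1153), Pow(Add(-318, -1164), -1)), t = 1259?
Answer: Rational(212, 247) ≈ 0.85830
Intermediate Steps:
T = 3 (T = Add(-5, 8) = 3)
H = Rational(212, 741) (H = Mul(-4, Mul(Add(1259, -1153), Pow(Add(-318, -1164), -1))) = Mul(-4, Mul(106, Pow(-1482, -1))) = Mul(-4, Mul(106, Rational(-1, 1482))) = Mul(-4, Rational(-53, 741)) = Rational(212, 741) ≈ 0.28610)
Mul(H, T) = Mul(Rational(212, 741), 3) = Rational(212, 247)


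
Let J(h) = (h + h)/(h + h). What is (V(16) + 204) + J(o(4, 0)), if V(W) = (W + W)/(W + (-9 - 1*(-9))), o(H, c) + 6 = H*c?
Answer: 207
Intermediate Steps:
o(H, c) = -6 + H*c
J(h) = 1 (J(h) = (2*h)/((2*h)) = (2*h)*(1/(2*h)) = 1)
V(W) = 2 (V(W) = (2*W)/(W + (-9 + 9)) = (2*W)/(W + 0) = (2*W)/W = 2)
(V(16) + 204) + J(o(4, 0)) = (2 + 204) + 1 = 206 + 1 = 207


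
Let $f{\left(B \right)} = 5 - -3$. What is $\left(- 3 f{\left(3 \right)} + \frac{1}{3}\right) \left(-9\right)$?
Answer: $213$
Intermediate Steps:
$f{\left(B \right)} = 8$ ($f{\left(B \right)} = 5 + 3 = 8$)
$\left(- 3 f{\left(3 \right)} + \frac{1}{3}\right) \left(-9\right) = \left(\left(-3\right) 8 + \frac{1}{3}\right) \left(-9\right) = \left(-24 + \frac{1}{3}\right) \left(-9\right) = \left(- \frac{71}{3}\right) \left(-9\right) = 213$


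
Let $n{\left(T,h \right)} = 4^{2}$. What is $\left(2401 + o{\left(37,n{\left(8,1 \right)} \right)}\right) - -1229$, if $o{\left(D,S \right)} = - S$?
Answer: $3614$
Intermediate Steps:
$n{\left(T,h \right)} = 16$
$\left(2401 + o{\left(37,n{\left(8,1 \right)} \right)}\right) - -1229 = \left(2401 - 16\right) - -1229 = \left(2401 - 16\right) + 1229 = 2385 + 1229 = 3614$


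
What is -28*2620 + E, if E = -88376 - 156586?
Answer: -318322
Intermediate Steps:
E = -244962
-28*2620 + E = -28*2620 - 244962 = -73360 - 244962 = -318322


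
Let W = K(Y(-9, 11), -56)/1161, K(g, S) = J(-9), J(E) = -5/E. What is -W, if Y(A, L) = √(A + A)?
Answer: -5/10449 ≈ -0.00047851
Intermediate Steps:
Y(A, L) = √2*√A (Y(A, L) = √(2*A) = √2*√A)
K(g, S) = 5/9 (K(g, S) = -5/(-9) = -5*(-⅑) = 5/9)
W = 5/10449 (W = (5/9)/1161 = (5/9)*(1/1161) = 5/10449 ≈ 0.00047851)
-W = -1*5/10449 = -5/10449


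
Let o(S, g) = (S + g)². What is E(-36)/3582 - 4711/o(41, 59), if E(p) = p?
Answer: -957489/1990000 ≈ -0.48115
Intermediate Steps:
E(-36)/3582 - 4711/o(41, 59) = -36/3582 - 4711/(41 + 59)² = -36*1/3582 - 4711/(100²) = -2/199 - 4711/10000 = -957489/1990000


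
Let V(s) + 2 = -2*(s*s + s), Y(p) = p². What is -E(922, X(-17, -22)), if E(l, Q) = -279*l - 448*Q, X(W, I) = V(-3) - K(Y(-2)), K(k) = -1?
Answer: 251414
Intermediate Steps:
V(s) = -2 - 2*s - 2*s² (V(s) = -2 - 2*(s*s + s) = -2 - 2*(s² + s) = -2 - 2*(s + s²) = -2 + (-2*s - 2*s²) = -2 - 2*s - 2*s²)
X(W, I) = -13 (X(W, I) = (-2 - 2*(-3) - 2*(-3)²) - 1*(-1) = (-2 + 6 - 2*9) + 1 = (-2 + 6 - 18) + 1 = -14 + 1 = -13)
E(l, Q) = -448*Q - 279*l
-E(922, X(-17, -22)) = -(-448*(-13) - 279*922) = -(5824 - 257238) = -1*(-251414) = 251414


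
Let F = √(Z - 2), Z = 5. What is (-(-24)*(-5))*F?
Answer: -120*√3 ≈ -207.85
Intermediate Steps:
F = √3 (F = √(5 - 2) = √3 ≈ 1.7320)
(-(-24)*(-5))*F = (-(-24)*(-5))*√3 = (-6*20)*√3 = -120*√3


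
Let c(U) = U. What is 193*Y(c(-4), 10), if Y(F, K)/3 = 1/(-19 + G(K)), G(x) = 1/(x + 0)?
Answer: -1930/63 ≈ -30.635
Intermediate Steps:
G(x) = 1/x
Y(F, K) = 3/(-19 + 1/K)
193*Y(c(-4), 10) = 193*(-3*10/(-1 + 19*10)) = 193*(-3*10/(-1 + 190)) = 193*(-3*10/189) = 193*(-3*10*1/189) = 193*(-10/63) = -1930/63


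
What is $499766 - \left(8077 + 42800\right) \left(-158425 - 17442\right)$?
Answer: $8948085125$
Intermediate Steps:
$499766 - \left(8077 + 42800\right) \left(-158425 - 17442\right) = 499766 - 50877 \left(-175867\right) = 499766 - -8947585359 = 499766 + 8947585359 = 8948085125$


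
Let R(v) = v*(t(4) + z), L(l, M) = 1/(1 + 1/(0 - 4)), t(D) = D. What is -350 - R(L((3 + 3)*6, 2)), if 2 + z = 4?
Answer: -358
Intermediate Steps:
z = 2 (z = -2 + 4 = 2)
L(l, M) = 4/3 (L(l, M) = 1/(1 + 1/(-4)) = 1/(1 - 1/4) = 1/(3/4) = 4/3)
R(v) = 6*v (R(v) = v*(4 + 2) = v*6 = 6*v)
-350 - R(L((3 + 3)*6, 2)) = -350 - 6*4/3 = -350 - 1*8 = -350 - 8 = -358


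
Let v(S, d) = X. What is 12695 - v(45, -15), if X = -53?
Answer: 12748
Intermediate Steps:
v(S, d) = -53
12695 - v(45, -15) = 12695 - 1*(-53) = 12695 + 53 = 12748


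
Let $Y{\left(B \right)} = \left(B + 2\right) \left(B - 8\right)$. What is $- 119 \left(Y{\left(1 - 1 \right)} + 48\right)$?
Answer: $-3808$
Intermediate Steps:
$Y{\left(B \right)} = \left(-8 + B\right) \left(2 + B\right)$ ($Y{\left(B \right)} = \left(2 + B\right) \left(-8 + B\right) = \left(-8 + B\right) \left(2 + B\right)$)
$- 119 \left(Y{\left(1 - 1 \right)} + 48\right) = - 119 \left(\left(-16 + \left(1 - 1\right)^{2} - 6 \left(1 - 1\right)\right) + 48\right) = - 119 \left(\left(-16 + 0^{2} - 0\right) + 48\right) = - 119 \left(\left(-16 + 0 + 0\right) + 48\right) = - 119 \left(-16 + 48\right) = \left(-119\right) 32 = -3808$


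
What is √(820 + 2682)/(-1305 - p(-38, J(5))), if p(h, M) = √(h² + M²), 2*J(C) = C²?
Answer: -5220*√3502/6805699 + 2*√22416302/6805699 ≈ -0.043998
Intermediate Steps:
J(C) = C²/2
p(h, M) = √(M² + h²)
√(820 + 2682)/(-1305 - p(-38, J(5))) = √(820 + 2682)/(-1305 - √(((½)*5²)² + (-38)²)) = √3502/(-1305 - √(((½)*25)² + 1444)) = √3502/(-1305 - √((25/2)² + 1444)) = √3502/(-1305 - √(625/4 + 1444)) = √3502/(-1305 - √(6401/4)) = √3502/(-1305 - √6401/2)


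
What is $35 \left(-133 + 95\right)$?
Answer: $-1330$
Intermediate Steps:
$35 \left(-133 + 95\right) = 35 \left(-38\right) = -1330$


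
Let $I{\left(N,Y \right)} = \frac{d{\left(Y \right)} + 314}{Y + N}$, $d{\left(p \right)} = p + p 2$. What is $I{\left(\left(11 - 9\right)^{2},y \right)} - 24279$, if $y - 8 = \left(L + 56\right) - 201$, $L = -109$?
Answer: $- \frac{2937547}{121} \approx -24277.0$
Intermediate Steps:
$d{\left(p \right)} = 3 p$ ($d{\left(p \right)} = p + 2 p = 3 p$)
$y = -246$ ($y = 8 + \left(\left(-109 + 56\right) - 201\right) = 8 - 254 = -246$)
$I{\left(N,Y \right)} = \frac{314 + 3 Y}{N + Y}$ ($I{\left(N,Y \right)} = \frac{3 Y + 314}{Y + N} = \frac{314 + 3 Y}{N + Y}$)
$I{\left(\left(11 - 9\right)^{2},y \right)} - 24279 = \frac{314 + 3 \left(-246\right)}{\left(11 - 9\right)^{2} - 246} - 24279 = \frac{314 - 738}{2^{2} - 246} - 24279 = \frac{1}{4 - 246} \left(-424\right) - 24279 = \frac{1}{-242} \left(-424\right) - 24279 = \left(- \frac{1}{242}\right) \left(-424\right) - 24279 = \frac{212}{121} - 24279 = - \frac{2937547}{121}$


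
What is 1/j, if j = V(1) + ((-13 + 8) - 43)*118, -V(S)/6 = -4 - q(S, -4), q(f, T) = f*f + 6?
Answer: -1/5598 ≈ -0.00017864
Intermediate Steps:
q(f, T) = 6 + f**2 (q(f, T) = f**2 + 6 = 6 + f**2)
V(S) = 60 + 6*S**2 (V(S) = -6*(-4 - (6 + S**2)) = -6*(-4 + (-6 - S**2)) = -6*(-10 - S**2) = 60 + 6*S**2)
j = -5598 (j = (60 + 6*1**2) + ((-13 + 8) - 43)*118 = (60 + 6*1) + (-5 - 43)*118 = (60 + 6) - 48*118 = 66 - 5664 = -5598)
1/j = 1/(-5598) = -1/5598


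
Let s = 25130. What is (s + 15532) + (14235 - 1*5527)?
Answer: 49370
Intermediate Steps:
(s + 15532) + (14235 - 1*5527) = (25130 + 15532) + (14235 - 1*5527) = 40662 + (14235 - 5527) = 40662 + 8708 = 49370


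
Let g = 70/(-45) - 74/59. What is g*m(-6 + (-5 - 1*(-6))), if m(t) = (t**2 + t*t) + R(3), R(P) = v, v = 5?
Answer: -82060/531 ≈ -154.54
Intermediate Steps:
R(P) = 5
m(t) = 5 + 2*t**2 (m(t) = (t**2 + t*t) + 5 = (t**2 + t**2) + 5 = 2*t**2 + 5 = 5 + 2*t**2)
g = -1492/531 (g = 70*(-1/45) - 74*1/59 = -14/9 - 74/59 = -1492/531 ≈ -2.8098)
g*m(-6 + (-5 - 1*(-6))) = -1492*(5 + 2*(-6 + (-5 - 1*(-6)))**2)/531 = -1492*(5 + 2*(-6 + (-5 + 6))**2)/531 = -1492*(5 + 2*(-6 + 1)**2)/531 = -1492*(5 + 2*(-5)**2)/531 = -1492*(5 + 2*25)/531 = -1492*(5 + 50)/531 = -1492/531*55 = -82060/531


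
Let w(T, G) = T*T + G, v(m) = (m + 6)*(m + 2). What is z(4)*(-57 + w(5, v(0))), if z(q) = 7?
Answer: -140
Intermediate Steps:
v(m) = (2 + m)*(6 + m) (v(m) = (6 + m)*(2 + m) = (2 + m)*(6 + m))
w(T, G) = G + T² (w(T, G) = T² + G = G + T²)
z(4)*(-57 + w(5, v(0))) = 7*(-57 + ((12 + 0² + 8*0) + 5²)) = 7*(-57 + ((12 + 0 + 0) + 25)) = 7*(-57 + (12 + 25)) = 7*(-57 + 37) = 7*(-20) = -140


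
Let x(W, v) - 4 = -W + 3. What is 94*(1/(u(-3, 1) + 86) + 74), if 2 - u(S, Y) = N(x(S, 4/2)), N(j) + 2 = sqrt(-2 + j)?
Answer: 14074103/2023 + 47*sqrt(2)/2023 ≈ 6957.1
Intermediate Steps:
x(W, v) = 7 - W (x(W, v) = 4 + (-W + 3) = 4 + (3 - W) = 7 - W)
N(j) = -2 + sqrt(-2 + j)
u(S, Y) = 4 - sqrt(5 - S) (u(S, Y) = 2 - (-2 + sqrt(-2 + (7 - S))) = 2 - (-2 + sqrt(5 - S)) = 2 + (2 - sqrt(5 - S)) = 4 - sqrt(5 - S))
94*(1/(u(-3, 1) + 86) + 74) = 94*(1/((4 - sqrt(5 - 1*(-3))) + 86) + 74) = 94*(1/((4 - sqrt(5 + 3)) + 86) + 74) = 94*(1/((4 - sqrt(8)) + 86) + 74) = 94*(1/((4 - 2*sqrt(2)) + 86) + 74) = 94*(1/(90 - 2*sqrt(2)) + 74) = 94*(74 + 1/(90 - 2*sqrt(2))) = 6956 + 94/(90 - 2*sqrt(2))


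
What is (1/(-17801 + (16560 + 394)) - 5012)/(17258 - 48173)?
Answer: 94337/581889 ≈ 0.16212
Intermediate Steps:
(1/(-17801 + (16560 + 394)) - 5012)/(17258 - 48173) = (1/(-17801 + 16954) - 5012)/(-30915) = (1/(-847) - 5012)*(-1/30915) = (-1/847 - 5012)*(-1/30915) = -4245165/847*(-1/30915) = 94337/581889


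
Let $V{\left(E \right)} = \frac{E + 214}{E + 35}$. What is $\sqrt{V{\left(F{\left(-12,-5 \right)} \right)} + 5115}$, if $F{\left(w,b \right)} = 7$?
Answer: $\frac{\sqrt{9032142}}{42} \approx 71.556$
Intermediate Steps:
$V{\left(E \right)} = \frac{214 + E}{35 + E}$
$\sqrt{V{\left(F{\left(-12,-5 \right)} \right)} + 5115} = \sqrt{\frac{214 + 7}{35 + 7} + 5115} = \sqrt{\frac{1}{42} \cdot 221 + 5115} = \sqrt{\frac{221}{42} + 5115} = \sqrt{\frac{215051}{42}} = \frac{\sqrt{9032142}}{42}$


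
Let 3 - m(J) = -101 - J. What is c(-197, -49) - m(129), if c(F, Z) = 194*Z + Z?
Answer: -9788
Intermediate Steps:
m(J) = 104 + J (m(J) = 3 - (-101 - J) = 3 + (101 + J) = 104 + J)
c(F, Z) = 195*Z
c(-197, -49) - m(129) = 195*(-49) - (104 + 129) = -9555 - 1*233 = -9555 - 233 = -9788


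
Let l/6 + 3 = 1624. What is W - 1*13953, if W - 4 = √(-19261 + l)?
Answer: -13949 + I*√9535 ≈ -13949.0 + 97.647*I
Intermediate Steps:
l = 9726 (l = -18 + 6*1624 = -18 + 9744 = 9726)
W = 4 + I*√9535 (W = 4 + √(-19261 + 9726) = 4 + √(-9535) = 4 + I*√9535 ≈ 4.0 + 97.647*I)
W - 1*13953 = (4 + I*√9535) - 1*13953 = (4 + I*√9535) - 13953 = -13949 + I*√9535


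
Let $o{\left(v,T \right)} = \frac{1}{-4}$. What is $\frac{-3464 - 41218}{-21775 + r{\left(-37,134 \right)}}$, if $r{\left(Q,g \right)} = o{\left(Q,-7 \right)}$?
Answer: $\frac{178728}{87101} \approx 2.052$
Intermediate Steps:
$o{\left(v,T \right)} = - \frac{1}{4}$
$r{\left(Q,g \right)} = - \frac{1}{4}$
$\frac{-3464 - 41218}{-21775 + r{\left(-37,134 \right)}} = \frac{-3464 - 41218}{-21775 - \frac{1}{4}} = - \frac{44682}{- \frac{87101}{4}} = \left(-44682\right) \left(- \frac{4}{87101}\right) = \frac{178728}{87101}$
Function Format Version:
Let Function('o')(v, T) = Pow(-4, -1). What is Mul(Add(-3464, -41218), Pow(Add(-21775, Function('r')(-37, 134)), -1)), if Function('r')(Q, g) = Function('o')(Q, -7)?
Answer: Rational(178728, 87101) ≈ 2.0520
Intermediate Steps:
Function('o')(v, T) = Rational(-1, 4)
Function('r')(Q, g) = Rational(-1, 4)
Mul(Add(-3464, -41218), Pow(Add(-21775, Function('r')(-37, 134)), -1)) = Mul(Add(-3464, -41218), Pow(Add(-21775, Rational(-1, 4)), -1)) = Mul(-44682, Pow(Rational(-87101, 4), -1)) = Mul(-44682, Rational(-4, 87101)) = Rational(178728, 87101)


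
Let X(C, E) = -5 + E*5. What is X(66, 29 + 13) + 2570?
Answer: 2775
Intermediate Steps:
X(C, E) = -5 + 5*E
X(66, 29 + 13) + 2570 = (-5 + 5*(29 + 13)) + 2570 = (-5 + 5*42) + 2570 = (-5 + 210) + 2570 = 205 + 2570 = 2775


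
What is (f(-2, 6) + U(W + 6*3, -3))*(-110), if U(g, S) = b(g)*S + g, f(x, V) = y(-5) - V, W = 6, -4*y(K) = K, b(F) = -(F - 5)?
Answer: -16775/2 ≈ -8387.5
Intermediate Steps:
b(F) = 5 - F (b(F) = -(-5 + F) = 5 - F)
y(K) = -K/4
f(x, V) = 5/4 - V (f(x, V) = -1/4*(-5) - V = 5/4 - V)
U(g, S) = g + S*(5 - g) (U(g, S) = (5 - g)*S + g = S*(5 - g) + g = g + S*(5 - g))
(f(-2, 6) + U(W + 6*3, -3))*(-110) = ((5/4 - 1*6) + ((6 + 6*3) - 1*(-3)*(-5 + (6 + 6*3))))*(-110) = ((5/4 - 6) + ((6 + 18) - 1*(-3)*(-5 + (6 + 18))))*(-110) = (-19/4 + (24 - 1*(-3)*(-5 + 24)))*(-110) = (-19/4 + (24 - 1*(-3)*19))*(-110) = (-19/4 + (24 + 57))*(-110) = (-19/4 + 81)*(-110) = (305/4)*(-110) = -16775/2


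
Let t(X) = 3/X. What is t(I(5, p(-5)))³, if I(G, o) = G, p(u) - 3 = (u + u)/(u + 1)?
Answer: 27/125 ≈ 0.21600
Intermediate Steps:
p(u) = 3 + 2*u/(1 + u) (p(u) = 3 + (u + u)/(u + 1) = 3 + (2*u)/(1 + u) = 3 + 2*u/(1 + u))
t(I(5, p(-5)))³ = (3/5)³ = (3*(⅕))³ = (⅗)³ = 27/125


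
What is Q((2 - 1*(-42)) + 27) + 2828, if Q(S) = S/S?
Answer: 2829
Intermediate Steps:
Q(S) = 1
Q((2 - 1*(-42)) + 27) + 2828 = 1 + 2828 = 2829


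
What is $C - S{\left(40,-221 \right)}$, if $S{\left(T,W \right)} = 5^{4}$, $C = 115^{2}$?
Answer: $12600$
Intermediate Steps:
$C = 13225$
$S{\left(T,W \right)} = 625$
$C - S{\left(40,-221 \right)} = 13225 - 625 = 12600$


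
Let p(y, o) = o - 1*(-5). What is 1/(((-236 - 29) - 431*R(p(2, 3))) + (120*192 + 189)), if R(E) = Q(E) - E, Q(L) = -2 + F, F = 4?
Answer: 1/25550 ≈ 3.9139e-5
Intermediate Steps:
p(y, o) = 5 + o (p(y, o) = o + 5 = 5 + o)
Q(L) = 2 (Q(L) = -2 + 4 = 2)
R(E) = 2 - E
1/(((-236 - 29) - 431*R(p(2, 3))) + (120*192 + 189)) = 1/(((-236 - 29) - 431*(2 - (5 + 3))) + (120*192 + 189)) = 1/((-265 - 431*(2 - 1*8)) + (23040 + 189)) = 1/((-265 - 431*(2 - 8)) + 23229) = 1/((-265 - 431*(-6)) + 23229) = 1/((-265 + 2586) + 23229) = 1/(2321 + 23229) = 1/25550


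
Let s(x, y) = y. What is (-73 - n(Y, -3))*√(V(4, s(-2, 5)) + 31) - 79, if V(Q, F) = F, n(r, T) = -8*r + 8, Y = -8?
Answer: -949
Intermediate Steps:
n(r, T) = 8 - 8*r
(-73 - n(Y, -3))*√(V(4, s(-2, 5)) + 31) - 79 = (-73 - (8 - 8*(-8)))*√(5 + 31) - 79 = (-73 - (8 + 64))*√36 - 79 = (-73 - 1*72)*6 - 79 = (-73 - 72)*6 - 79 = -145*6 - 79 = -870 - 79 = -949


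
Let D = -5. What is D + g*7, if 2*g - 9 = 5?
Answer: 44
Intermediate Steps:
g = 7 (g = 9/2 + (1/2)*5 = 9/2 + 5/2 = 7)
D + g*7 = -5 + 7*7 = -5 + 49 = 44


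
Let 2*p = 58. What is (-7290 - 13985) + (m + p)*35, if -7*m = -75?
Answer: -19885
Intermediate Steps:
m = 75/7 (m = -⅐*(-75) = 75/7 ≈ 10.714)
p = 29 (p = (½)*58 = 29)
(-7290 - 13985) + (m + p)*35 = (-7290 - 13985) + (75/7 + 29)*35 = -21275 + (278/7)*35 = -21275 + 1390 = -19885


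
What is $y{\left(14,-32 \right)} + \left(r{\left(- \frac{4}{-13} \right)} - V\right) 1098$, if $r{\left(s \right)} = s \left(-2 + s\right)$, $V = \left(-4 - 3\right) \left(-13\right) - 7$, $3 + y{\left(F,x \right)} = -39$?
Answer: $- \frac{15690930}{169} \approx -92846.0$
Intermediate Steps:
$y{\left(F,x \right)} = -42$ ($y{\left(F,x \right)} = -3 - 39 = -42$)
$V = 84$ ($V = \left(-7\right) \left(-13\right) - 7 = 91 - 7 = 84$)
$y{\left(14,-32 \right)} + \left(r{\left(- \frac{4}{-13} \right)} - V\right) 1098 = -42 + \left(- \frac{4}{-13} \left(-2 - \frac{4}{-13}\right) - 84\right) 1098 = -42 + \left(\left(-4\right) \left(- \frac{1}{13}\right) \left(-2 - - \frac{4}{13}\right) - 84\right) 1098 = -42 + \left(\frac{4 \left(-2 + \frac{4}{13}\right)}{13} - 84\right) 1098 = -42 + \left(\frac{4}{13} \left(- \frac{22}{13}\right) - 84\right) 1098 = -42 + \left(- \frac{88}{169} - 84\right) 1098 = -42 - \frac{15683832}{169} = - \frac{15690930}{169}$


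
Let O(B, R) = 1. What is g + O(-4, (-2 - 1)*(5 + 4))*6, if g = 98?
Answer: 104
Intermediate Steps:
g + O(-4, (-2 - 1)*(5 + 4))*6 = 98 + 1*6 = 98 + 6 = 104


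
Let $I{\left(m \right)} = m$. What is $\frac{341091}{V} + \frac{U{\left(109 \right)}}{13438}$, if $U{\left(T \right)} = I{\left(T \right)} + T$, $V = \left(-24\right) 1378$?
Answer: $- \frac{762728527}{74070256} \approx -10.297$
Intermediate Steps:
$V = -33072$
$U{\left(T \right)} = 2 T$ ($U{\left(T \right)} = T + T = 2 T$)
$\frac{341091}{V} + \frac{U{\left(109 \right)}}{13438} = \frac{341091}{-33072} + \frac{2 \cdot 109}{13438} = 341091 \left(- \frac{1}{33072}\right) + 218 \cdot \frac{1}{13438} = - \frac{113697}{11024} + \frac{109}{6719} = - \frac{762728527}{74070256}$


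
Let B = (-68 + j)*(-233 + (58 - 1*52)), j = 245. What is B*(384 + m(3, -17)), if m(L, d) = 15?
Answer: -16031421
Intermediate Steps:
B = -40179 (B = (-68 + 245)*(-233 + (58 - 1*52)) = 177*(-233 + (58 - 52)) = 177*(-233 + 6) = 177*(-227) = -40179)
B*(384 + m(3, -17)) = -40179*(384 + 15) = -40179*399 = -16031421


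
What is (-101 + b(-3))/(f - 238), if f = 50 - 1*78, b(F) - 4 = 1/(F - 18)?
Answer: 1019/2793 ≈ 0.36484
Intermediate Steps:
b(F) = 4 + 1/(-18 + F) (b(F) = 4 + 1/(F - 18) = 4 + 1/(-18 + F))
f = -28 (f = 50 - 78 = -28)
(-101 + b(-3))/(f - 238) = (-101 + (-71 + 4*(-3))/(-18 - 3))/(-28 - 238) = (-101 + (-71 - 12)/(-21))/(-266) = (-101 - 1/21*(-83))*(-1/266) = (-101 + 83/21)*(-1/266) = -2038/21*(-1/266) = 1019/2793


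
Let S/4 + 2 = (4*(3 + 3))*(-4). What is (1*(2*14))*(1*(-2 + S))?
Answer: -11032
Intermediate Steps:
S = -392 (S = -8 + 4*((4*(3 + 3))*(-4)) = -8 + 4*((4*6)*(-4)) = -8 + 4*(24*(-4)) = -8 + 4*(-96) = -8 - 384 = -392)
(1*(2*14))*(1*(-2 + S)) = (1*(2*14))*(1*(-2 - 392)) = (1*28)*(1*(-394)) = 28*(-394) = -11032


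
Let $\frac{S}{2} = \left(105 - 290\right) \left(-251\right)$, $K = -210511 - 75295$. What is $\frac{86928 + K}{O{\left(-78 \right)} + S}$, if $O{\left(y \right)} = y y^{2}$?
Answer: $\frac{99439}{190841} \approx 0.52106$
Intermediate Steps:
$K = -285806$ ($K = -210511 - 75295 = -285806$)
$S = 92870$ ($S = 2 \left(105 - 290\right) \left(-251\right) = 2 \left(\left(-185\right) \left(-251\right)\right) = 2 \cdot 46435 = 92870$)
$O{\left(y \right)} = y^{3}$
$\frac{86928 + K}{O{\left(-78 \right)} + S} = \frac{86928 - 285806}{\left(-78\right)^{3} + 92870} = - \frac{198878}{-474552 + 92870} = - \frac{198878}{-381682} = \left(-198878\right) \left(- \frac{1}{381682}\right) = \frac{99439}{190841}$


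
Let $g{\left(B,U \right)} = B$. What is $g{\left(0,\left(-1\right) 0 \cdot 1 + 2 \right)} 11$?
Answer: $0$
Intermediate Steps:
$g{\left(0,\left(-1\right) 0 \cdot 1 + 2 \right)} 11 = 0 \cdot 11 = 0$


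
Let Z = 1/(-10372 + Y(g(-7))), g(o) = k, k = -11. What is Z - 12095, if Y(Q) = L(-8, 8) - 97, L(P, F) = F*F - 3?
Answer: -125884761/10408 ≈ -12095.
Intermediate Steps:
L(P, F) = -3 + F**2 (L(P, F) = F**2 - 3 = -3 + F**2)
g(o) = -11
Y(Q) = -36 (Y(Q) = (-3 + 8**2) - 97 = (-3 + 64) - 97 = 61 - 97 = -36)
Z = -1/10408 (Z = 1/(-10372 - 36) = 1/(-10408) = -1/10408 ≈ -9.6080e-5)
Z - 12095 = -1/10408 - 12095 = -125884761/10408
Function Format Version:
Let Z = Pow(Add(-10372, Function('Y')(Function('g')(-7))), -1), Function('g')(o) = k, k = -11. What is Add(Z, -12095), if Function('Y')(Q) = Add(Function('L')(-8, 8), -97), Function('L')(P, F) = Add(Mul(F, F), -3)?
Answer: Rational(-125884761, 10408) ≈ -12095.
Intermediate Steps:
Function('L')(P, F) = Add(-3, Pow(F, 2)) (Function('L')(P, F) = Add(Pow(F, 2), -3) = Add(-3, Pow(F, 2)))
Function('g')(o) = -11
Function('Y')(Q) = -36 (Function('Y')(Q) = Add(Add(-3, Pow(8, 2)), -97) = Add(Add(-3, 64), -97) = Add(61, -97) = -36)
Z = Rational(-1, 10408) (Z = Pow(Add(-10372, -36), -1) = Pow(-10408, -1) = Rational(-1, 10408) ≈ -9.6080e-5)
Add(Z, -12095) = Add(Rational(-1, 10408), -12095) = Rational(-125884761, 10408)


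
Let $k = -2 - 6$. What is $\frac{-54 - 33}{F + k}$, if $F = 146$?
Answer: $- \frac{29}{46} \approx -0.63043$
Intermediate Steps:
$k = -8$ ($k = -2 - 6 = -8$)
$\frac{-54 - 33}{F + k} = \frac{-54 - 33}{146 - 8} = - \frac{87}{138} = \left(-87\right) \frac{1}{138} = - \frac{29}{46}$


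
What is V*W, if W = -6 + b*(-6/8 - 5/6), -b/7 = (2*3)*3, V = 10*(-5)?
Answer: -9675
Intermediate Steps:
V = -50
b = -126 (b = -7*2*3*3 = -42*3 = -7*18 = -126)
W = 387/2 (W = -6 - 126*(-6/8 - 5/6) = -6 - 126*(-6*⅛ - 5*⅙) = -6 - 126*(-¾ - ⅚) = -6 - 126*(-19/12) = -6 + 399/2 = 387/2 ≈ 193.50)
V*W = -50*387/2 = -9675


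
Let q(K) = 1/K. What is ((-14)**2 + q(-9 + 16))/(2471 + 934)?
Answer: 1373/23835 ≈ 0.057604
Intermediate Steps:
((-14)**2 + q(-9 + 16))/(2471 + 934) = ((-14)**2 + 1/(-9 + 16))/(2471 + 934) = (196 + 1/7)/3405 = (196 + 1/7)*(1/3405) = (1373/7)*(1/3405) = 1373/23835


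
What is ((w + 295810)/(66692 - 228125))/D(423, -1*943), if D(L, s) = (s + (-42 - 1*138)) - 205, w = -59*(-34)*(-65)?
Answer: 4595/5955084 ≈ 0.00077161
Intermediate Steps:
w = -130390 (w = 2006*(-65) = -130390)
D(L, s) = -385 + s (D(L, s) = (s + (-42 - 138)) - 205 = (s - 180) - 205 = (-180 + s) - 205 = -385 + s)
((w + 295810)/(66692 - 228125))/D(423, -1*943) = ((-130390 + 295810)/(66692 - 228125))/(-385 - 1*943) = (165420/(-161433))/(-385 - 943) = (165420*(-1/161433))/(-1328) = -18380/17937*(-1/1328) = 4595/5955084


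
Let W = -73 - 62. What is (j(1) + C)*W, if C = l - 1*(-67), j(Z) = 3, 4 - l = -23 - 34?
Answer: -17685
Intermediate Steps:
l = 61 (l = 4 - (-23 - 34) = 4 - 1*(-57) = 4 + 57 = 61)
W = -135
C = 128 (C = 61 - 1*(-67) = 61 + 67 = 128)
(j(1) + C)*W = (3 + 128)*(-135) = 131*(-135) = -17685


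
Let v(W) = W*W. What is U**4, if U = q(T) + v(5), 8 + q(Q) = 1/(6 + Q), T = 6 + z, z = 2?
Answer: 3262808641/38416 ≈ 84934.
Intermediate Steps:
v(W) = W**2
T = 8 (T = 6 + 2 = 8)
q(Q) = -8 + 1/(6 + Q)
U = 239/14 (U = (-47 - 8*8)/(6 + 8) + 5**2 = (-47 - 64)/14 + 25 = (1/14)*(-111) + 25 = -111/14 + 25 = 239/14 ≈ 17.071)
U**4 = (239/14)**4 = 3262808641/38416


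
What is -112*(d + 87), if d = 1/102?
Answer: -497000/51 ≈ -9745.1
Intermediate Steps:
d = 1/102 ≈ 0.0098039
-112*(d + 87) = -112*(1/102 + 87) = -112*8875/102 = -497000/51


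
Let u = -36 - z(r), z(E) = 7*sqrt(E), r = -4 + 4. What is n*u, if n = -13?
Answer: 468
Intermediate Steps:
r = 0
u = -36 (u = -36 - 7*sqrt(0) = -36 - 7*0 = -36 - 1*0 = -36 + 0 = -36)
n*u = -13*(-36) = 468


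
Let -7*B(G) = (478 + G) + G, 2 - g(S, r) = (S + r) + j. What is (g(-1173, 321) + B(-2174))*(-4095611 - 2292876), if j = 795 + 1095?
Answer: 3086551862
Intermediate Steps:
j = 1890
g(S, r) = -1888 - S - r (g(S, r) = 2 - ((S + r) + 1890) = 2 - (1890 + S + r) = 2 + (-1890 - S - r) = -1888 - S - r)
B(G) = -478/7 - 2*G/7 (B(G) = -((478 + G) + G)/7 = -(478 + 2*G)/7 = -478/7 - 2*G/7)
(g(-1173, 321) + B(-2174))*(-4095611 - 2292876) = ((-1888 - 1*(-1173) - 1*321) + (-478/7 - 2/7*(-2174)))*(-4095611 - 2292876) = ((-1888 + 1173 - 321) + (-478/7 + 4348/7))*(-6388487) = (-1036 + 3870/7)*(-6388487) = -3382/7*(-6388487) = 3086551862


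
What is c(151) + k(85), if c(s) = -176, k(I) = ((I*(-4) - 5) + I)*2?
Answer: -696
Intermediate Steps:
k(I) = -10 - 6*I (k(I) = ((-4*I - 5) + I)*2 = ((-5 - 4*I) + I)*2 = (-5 - 3*I)*2 = -10 - 6*I)
c(151) + k(85) = -176 + (-10 - 6*85) = -176 + (-10 - 510) = -176 - 520 = -696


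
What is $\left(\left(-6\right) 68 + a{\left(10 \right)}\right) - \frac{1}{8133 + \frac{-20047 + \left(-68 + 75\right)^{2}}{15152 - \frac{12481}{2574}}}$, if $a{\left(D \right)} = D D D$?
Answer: $\frac{187690107969361}{317044167159} \approx 592.0$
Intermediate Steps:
$a{\left(D \right)} = D^{3}$ ($a{\left(D \right)} = D D^{2} = D^{3}$)
$\left(\left(-6\right) 68 + a{\left(10 \right)}\right) - \frac{1}{8133 + \frac{-20047 + \left(-68 + 75\right)^{2}}{15152 - \frac{12481}{2574}}} = \left(\left(-6\right) 68 + 10^{3}\right) - \frac{1}{8133 + \frac{-20047 + \left(-68 + 75\right)^{2}}{15152 - \frac{12481}{2574}}} = \left(-408 + 1000\right) - \frac{1}{8133 + \frac{-20047 + 7^{2}}{15152 - \frac{12481}{2574}}} = 592 - \frac{1}{8133 + \frac{-20047 + 49}{15152 - \frac{12481}{2574}}} = 592 - \frac{1}{8133 - \frac{19998}{\frac{38988767}{2574}}} = 592 - \frac{1}{8133 - \frac{51474852}{38988767}} = 592 - \frac{1}{\frac{317044167159}{38988767}} = 592 - \frac{38988767}{317044167159} = \frac{187690107969361}{317044167159}$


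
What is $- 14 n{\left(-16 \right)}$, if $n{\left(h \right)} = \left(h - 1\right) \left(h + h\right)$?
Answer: $-7616$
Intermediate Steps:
$n{\left(h \right)} = 2 h \left(-1 + h\right)$ ($n{\left(h \right)} = \left(-1 + h\right) 2 h = 2 h \left(-1 + h\right)$)
$- 14 n{\left(-16 \right)} = - 14 \cdot 2 \left(-16\right) \left(-1 - 16\right) = - 14 \cdot 2 \left(-16\right) \left(-17\right) = \left(-14\right) 544 = -7616$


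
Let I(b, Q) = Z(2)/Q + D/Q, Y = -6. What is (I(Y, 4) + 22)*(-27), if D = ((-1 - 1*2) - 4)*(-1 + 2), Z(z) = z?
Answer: -2241/4 ≈ -560.25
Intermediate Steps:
D = -7 (D = ((-1 - 2) - 4)*1 = (-3 - 4)*1 = -7*1 = -7)
I(b, Q) = -5/Q (I(b, Q) = 2/Q - 7/Q = -5/Q)
(I(Y, 4) + 22)*(-27) = (-5/4 + 22)*(-27) = (83/4)*(-27) = -2241/4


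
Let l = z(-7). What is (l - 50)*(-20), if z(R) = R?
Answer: 1140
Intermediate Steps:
l = -7
(l - 50)*(-20) = (-7 - 50)*(-20) = -57*(-20) = 1140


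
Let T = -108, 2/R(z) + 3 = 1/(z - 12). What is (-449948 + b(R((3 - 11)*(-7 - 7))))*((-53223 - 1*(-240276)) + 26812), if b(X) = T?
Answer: -96251226440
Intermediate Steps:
R(z) = 2/(-3 + 1/(-12 + z)) (R(z) = 2/(-3 + 1/(z - 12)) = 2/(-3 + 1/(-12 + z)))
b(X) = -108
(-449948 + b(R((3 - 11)*(-7 - 7))))*((-53223 - 1*(-240276)) + 26812) = (-449948 - 108)*((-53223 - 1*(-240276)) + 26812) = -450056*((-53223 + 240276) + 26812) = -450056*(187053 + 26812) = -450056*213865 = -96251226440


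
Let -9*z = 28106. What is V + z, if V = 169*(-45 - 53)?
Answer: -177164/9 ≈ -19685.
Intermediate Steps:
z = -28106/9 (z = -⅑*28106 = -28106/9 ≈ -3122.9)
V = -16562 (V = 169*(-98) = -16562)
V + z = -16562 - 28106/9 = -177164/9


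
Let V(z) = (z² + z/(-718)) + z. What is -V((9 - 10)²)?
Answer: -1435/718 ≈ -1.9986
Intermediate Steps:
V(z) = z² + 717*z/718 (V(z) = (z² - z/718) + z = z² + 717*z/718)
-V((9 - 10)²) = -(9 - 10)²*(717 + 718*(9 - 10)²)/718 = -(-1)²*(717 + 718*(-1)²)/718 = -(717 + 718*1)/718 = -(717 + 718)/718 = -1435/718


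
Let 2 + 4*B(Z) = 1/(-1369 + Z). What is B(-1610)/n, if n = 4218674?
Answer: -5959/50269719384 ≈ -1.1854e-7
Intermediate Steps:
B(Z) = -½ + 1/(4*(-1369 + Z))
B(-1610)/n = ((2739 - 2*(-1610))/(4*(-1369 - 1610)))/4218674 = ((¼)*(2739 + 3220)/(-2979))*(1/4218674) = ((¼)*(-1/2979)*5959)*(1/4218674) = -5959/11916*1/4218674 = -5959/50269719384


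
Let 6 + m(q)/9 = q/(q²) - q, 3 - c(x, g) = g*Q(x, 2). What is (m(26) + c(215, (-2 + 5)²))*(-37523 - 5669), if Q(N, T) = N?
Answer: 1246326756/13 ≈ 9.5871e+7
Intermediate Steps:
c(x, g) = 3 - g*x
m(q) = -54 - 9*q + 9/q (m(q) = -54 + 9*(q/(q²) - q) = -54 + 9*(q/q² - q) = -54 + 9*(1/q - q) = -54 + (-9*q + 9/q) = -54 - 9*q + 9/q)
(m(26) + c(215, (-2 + 5)²))*(-37523 - 5669) = ((-54 - 9*26 + 9/26) + (3 - 1*(-2 + 5)²*215))*(-37523 - 5669) = ((-54 - 234 + 9*(1/26)) + (3 - 1*3²*215))*(-43192) = ((-54 - 234 + 9/26) + (3 - 1*9*215))*(-43192) = (-7479/26 + (3 - 1935))*(-43192) = (-7479/26 - 1932)*(-43192) = -57711/26*(-43192) = 1246326756/13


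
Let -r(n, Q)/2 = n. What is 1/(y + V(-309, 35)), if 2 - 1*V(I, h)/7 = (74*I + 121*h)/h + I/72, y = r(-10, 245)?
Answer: 120/454829 ≈ 0.00026384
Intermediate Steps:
r(n, Q) = -2*n
y = 20 (y = -2*(-10) = 20)
V(I, h) = 14 - 7*I/72 - 7*(74*I + 121*h)/h (V(I, h) = 14 - 7*((74*I + 121*h)/h + I/72) = 14 - 7*(I/72 + (74*I + 121*h)/h) = 14 + (-7*I/72 - 7*(74*I + 121*h)/h) = 14 - 7*I/72 - 7*(74*I + 121*h)/h)
1/(y + V(-309, 35)) = 1/(20 + (-833 - 7/72*(-309) - 518*(-309)/35)) = 1/(20 + (-833 + 721/24 - 518*(-309)*1/35)) = 1/(20 + (-833 + 721/24 + 22866/5)) = 1/(20 + 452429/120) = 1/(454829/120) = 120/454829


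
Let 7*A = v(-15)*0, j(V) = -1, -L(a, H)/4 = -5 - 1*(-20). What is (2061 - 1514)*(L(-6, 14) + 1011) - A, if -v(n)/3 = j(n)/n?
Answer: 520197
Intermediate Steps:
L(a, H) = -60 (L(a, H) = -4*(-5 - 1*(-20)) = -4*(-5 + 20) = -4*15 = -60)
v(n) = 3/n (v(n) = -(-3)/n = 3/n)
A = 0 (A = ((3/(-15))*0)/7 = ((3*(-1/15))*0)/7 = (-⅕*0)/7 = (⅐)*0 = 0)
(2061 - 1514)*(L(-6, 14) + 1011) - A = (2061 - 1514)*(-60 + 1011) - 1*0 = 547*951 + 0 = 520197 + 0 = 520197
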